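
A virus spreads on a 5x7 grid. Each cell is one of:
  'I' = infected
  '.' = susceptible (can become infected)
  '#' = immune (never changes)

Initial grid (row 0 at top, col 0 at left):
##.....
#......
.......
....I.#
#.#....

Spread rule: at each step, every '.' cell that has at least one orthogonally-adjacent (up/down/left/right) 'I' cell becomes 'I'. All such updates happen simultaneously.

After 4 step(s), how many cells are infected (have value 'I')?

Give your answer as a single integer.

Answer: 25

Derivation:
Step 0 (initial): 1 infected
Step 1: +4 new -> 5 infected
Step 2: +6 new -> 11 infected
Step 3: +7 new -> 18 infected
Step 4: +7 new -> 25 infected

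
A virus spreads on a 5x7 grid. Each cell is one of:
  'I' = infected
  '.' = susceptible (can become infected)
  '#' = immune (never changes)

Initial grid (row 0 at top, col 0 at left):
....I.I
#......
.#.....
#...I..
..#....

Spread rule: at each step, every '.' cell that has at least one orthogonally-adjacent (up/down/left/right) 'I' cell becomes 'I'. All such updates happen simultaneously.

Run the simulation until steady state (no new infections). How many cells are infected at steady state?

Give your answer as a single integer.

Step 0 (initial): 3 infected
Step 1: +8 new -> 11 infected
Step 2: +10 new -> 21 infected
Step 3: +5 new -> 26 infected
Step 4: +3 new -> 29 infected
Step 5: +1 new -> 30 infected
Step 6: +0 new -> 30 infected

Answer: 30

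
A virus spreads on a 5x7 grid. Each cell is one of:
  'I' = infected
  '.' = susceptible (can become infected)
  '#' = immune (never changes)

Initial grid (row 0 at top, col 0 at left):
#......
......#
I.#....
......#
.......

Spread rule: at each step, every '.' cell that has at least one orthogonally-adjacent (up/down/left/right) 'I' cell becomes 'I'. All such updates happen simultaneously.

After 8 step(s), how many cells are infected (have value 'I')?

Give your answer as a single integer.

Answer: 31

Derivation:
Step 0 (initial): 1 infected
Step 1: +3 new -> 4 infected
Step 2: +3 new -> 7 infected
Step 3: +4 new -> 11 infected
Step 4: +4 new -> 15 infected
Step 5: +5 new -> 20 infected
Step 6: +5 new -> 25 infected
Step 7: +3 new -> 28 infected
Step 8: +3 new -> 31 infected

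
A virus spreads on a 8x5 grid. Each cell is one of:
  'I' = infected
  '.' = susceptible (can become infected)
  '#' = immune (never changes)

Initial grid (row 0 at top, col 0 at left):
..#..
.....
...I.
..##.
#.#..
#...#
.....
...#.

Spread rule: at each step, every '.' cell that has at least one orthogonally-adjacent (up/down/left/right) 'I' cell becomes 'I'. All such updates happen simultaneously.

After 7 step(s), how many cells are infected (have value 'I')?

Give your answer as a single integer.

Step 0 (initial): 1 infected
Step 1: +3 new -> 4 infected
Step 2: +5 new -> 9 infected
Step 3: +5 new -> 14 infected
Step 4: +5 new -> 19 infected
Step 5: +3 new -> 22 infected
Step 6: +3 new -> 25 infected
Step 7: +4 new -> 29 infected

Answer: 29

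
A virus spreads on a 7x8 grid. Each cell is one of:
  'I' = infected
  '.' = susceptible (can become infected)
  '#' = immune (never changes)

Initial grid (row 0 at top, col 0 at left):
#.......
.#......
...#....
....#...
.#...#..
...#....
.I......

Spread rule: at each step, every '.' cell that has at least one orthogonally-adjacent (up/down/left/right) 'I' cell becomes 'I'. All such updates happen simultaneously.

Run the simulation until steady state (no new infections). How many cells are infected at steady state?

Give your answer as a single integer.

Step 0 (initial): 1 infected
Step 1: +3 new -> 4 infected
Step 2: +3 new -> 7 infected
Step 3: +3 new -> 10 infected
Step 4: +5 new -> 15 infected
Step 5: +7 new -> 22 infected
Step 6: +5 new -> 27 infected
Step 7: +4 new -> 31 infected
Step 8: +5 new -> 36 infected
Step 9: +6 new -> 42 infected
Step 10: +4 new -> 46 infected
Step 11: +2 new -> 48 infected
Step 12: +1 new -> 49 infected
Step 13: +0 new -> 49 infected

Answer: 49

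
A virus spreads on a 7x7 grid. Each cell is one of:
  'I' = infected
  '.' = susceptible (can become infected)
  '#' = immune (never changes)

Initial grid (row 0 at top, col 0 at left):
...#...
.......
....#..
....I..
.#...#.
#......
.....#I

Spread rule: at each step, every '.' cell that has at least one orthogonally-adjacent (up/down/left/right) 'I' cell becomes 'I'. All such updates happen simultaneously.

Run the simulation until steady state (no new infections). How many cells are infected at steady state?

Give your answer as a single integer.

Step 0 (initial): 2 infected
Step 1: +4 new -> 6 infected
Step 2: +8 new -> 14 infected
Step 3: +8 new -> 22 infected
Step 4: +8 new -> 30 infected
Step 5: +8 new -> 38 infected
Step 6: +3 new -> 41 infected
Step 7: +2 new -> 43 infected
Step 8: +0 new -> 43 infected

Answer: 43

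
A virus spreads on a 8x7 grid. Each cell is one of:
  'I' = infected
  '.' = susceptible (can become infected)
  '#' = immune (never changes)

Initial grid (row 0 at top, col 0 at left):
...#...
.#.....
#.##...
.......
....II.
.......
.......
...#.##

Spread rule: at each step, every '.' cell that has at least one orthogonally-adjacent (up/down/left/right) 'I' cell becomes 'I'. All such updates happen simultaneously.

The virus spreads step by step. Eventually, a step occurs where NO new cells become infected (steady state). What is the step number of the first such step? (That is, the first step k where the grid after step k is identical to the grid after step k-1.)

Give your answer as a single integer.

Step 0 (initial): 2 infected
Step 1: +6 new -> 8 infected
Step 2: +9 new -> 17 infected
Step 3: +9 new -> 26 infected
Step 4: +8 new -> 34 infected
Step 5: +7 new -> 41 infected
Step 6: +3 new -> 44 infected
Step 7: +2 new -> 46 infected
Step 8: +1 new -> 47 infected
Step 9: +1 new -> 48 infected
Step 10: +0 new -> 48 infected

Answer: 10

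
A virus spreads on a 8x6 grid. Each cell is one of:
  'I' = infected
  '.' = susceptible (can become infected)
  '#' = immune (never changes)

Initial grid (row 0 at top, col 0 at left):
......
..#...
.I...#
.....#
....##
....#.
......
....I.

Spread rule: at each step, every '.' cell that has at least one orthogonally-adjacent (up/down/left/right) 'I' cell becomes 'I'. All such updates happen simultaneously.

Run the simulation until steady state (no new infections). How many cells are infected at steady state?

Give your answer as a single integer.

Step 0 (initial): 2 infected
Step 1: +7 new -> 9 infected
Step 2: +9 new -> 18 infected
Step 3: +12 new -> 30 infected
Step 4: +8 new -> 38 infected
Step 5: +3 new -> 41 infected
Step 6: +1 new -> 42 infected
Step 7: +0 new -> 42 infected

Answer: 42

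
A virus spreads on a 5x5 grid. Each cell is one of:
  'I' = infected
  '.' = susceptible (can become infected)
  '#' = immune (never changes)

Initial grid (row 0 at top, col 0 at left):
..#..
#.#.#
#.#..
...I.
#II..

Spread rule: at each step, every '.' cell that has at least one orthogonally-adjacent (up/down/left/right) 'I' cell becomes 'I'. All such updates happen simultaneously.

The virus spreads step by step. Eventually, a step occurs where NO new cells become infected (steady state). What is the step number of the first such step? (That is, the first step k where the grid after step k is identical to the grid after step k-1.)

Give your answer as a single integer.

Answer: 6

Derivation:
Step 0 (initial): 3 infected
Step 1: +5 new -> 8 infected
Step 2: +5 new -> 13 infected
Step 3: +2 new -> 15 infected
Step 4: +2 new -> 17 infected
Step 5: +1 new -> 18 infected
Step 6: +0 new -> 18 infected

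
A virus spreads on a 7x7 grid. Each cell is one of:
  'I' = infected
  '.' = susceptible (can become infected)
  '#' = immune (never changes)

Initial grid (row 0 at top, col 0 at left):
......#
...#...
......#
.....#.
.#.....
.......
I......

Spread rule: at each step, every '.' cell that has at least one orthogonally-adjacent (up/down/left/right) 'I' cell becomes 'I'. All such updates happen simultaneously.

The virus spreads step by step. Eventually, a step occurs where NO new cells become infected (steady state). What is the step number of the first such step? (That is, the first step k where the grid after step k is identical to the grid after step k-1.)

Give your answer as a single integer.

Step 0 (initial): 1 infected
Step 1: +2 new -> 3 infected
Step 2: +3 new -> 6 infected
Step 3: +3 new -> 9 infected
Step 4: +5 new -> 14 infected
Step 5: +6 new -> 20 infected
Step 6: +7 new -> 27 infected
Step 7: +6 new -> 33 infected
Step 8: +3 new -> 36 infected
Step 9: +4 new -> 40 infected
Step 10: +2 new -> 42 infected
Step 11: +2 new -> 44 infected
Step 12: +0 new -> 44 infected

Answer: 12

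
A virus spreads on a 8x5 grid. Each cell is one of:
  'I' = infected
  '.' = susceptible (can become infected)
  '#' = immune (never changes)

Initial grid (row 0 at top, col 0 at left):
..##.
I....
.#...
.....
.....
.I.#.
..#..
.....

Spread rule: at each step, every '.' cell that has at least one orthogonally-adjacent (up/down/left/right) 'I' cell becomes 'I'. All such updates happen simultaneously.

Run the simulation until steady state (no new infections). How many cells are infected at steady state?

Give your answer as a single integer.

Answer: 35

Derivation:
Step 0 (initial): 2 infected
Step 1: +7 new -> 9 infected
Step 2: +8 new -> 17 infected
Step 3: +6 new -> 23 infected
Step 4: +5 new -> 28 infected
Step 5: +6 new -> 34 infected
Step 6: +1 new -> 35 infected
Step 7: +0 new -> 35 infected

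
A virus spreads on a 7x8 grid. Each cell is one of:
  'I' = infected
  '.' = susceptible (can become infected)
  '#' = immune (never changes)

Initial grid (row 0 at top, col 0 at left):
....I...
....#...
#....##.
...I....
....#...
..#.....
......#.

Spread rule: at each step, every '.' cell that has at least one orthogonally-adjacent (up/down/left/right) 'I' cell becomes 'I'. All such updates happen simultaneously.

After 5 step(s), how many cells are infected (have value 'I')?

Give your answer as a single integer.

Answer: 46

Derivation:
Step 0 (initial): 2 infected
Step 1: +6 new -> 8 infected
Step 2: +10 new -> 18 infected
Step 3: +11 new -> 29 infected
Step 4: +10 new -> 39 infected
Step 5: +7 new -> 46 infected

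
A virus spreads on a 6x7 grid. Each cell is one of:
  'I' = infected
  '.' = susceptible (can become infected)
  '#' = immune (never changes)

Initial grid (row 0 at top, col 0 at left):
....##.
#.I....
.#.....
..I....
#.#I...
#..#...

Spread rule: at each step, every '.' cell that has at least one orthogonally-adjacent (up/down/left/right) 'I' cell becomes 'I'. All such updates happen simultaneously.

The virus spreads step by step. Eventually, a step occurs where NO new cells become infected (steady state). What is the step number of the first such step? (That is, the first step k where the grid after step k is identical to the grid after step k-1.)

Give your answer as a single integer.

Answer: 6

Derivation:
Step 0 (initial): 3 infected
Step 1: +7 new -> 10 infected
Step 2: +9 new -> 19 infected
Step 3: +8 new -> 27 infected
Step 4: +5 new -> 32 infected
Step 5: +2 new -> 34 infected
Step 6: +0 new -> 34 infected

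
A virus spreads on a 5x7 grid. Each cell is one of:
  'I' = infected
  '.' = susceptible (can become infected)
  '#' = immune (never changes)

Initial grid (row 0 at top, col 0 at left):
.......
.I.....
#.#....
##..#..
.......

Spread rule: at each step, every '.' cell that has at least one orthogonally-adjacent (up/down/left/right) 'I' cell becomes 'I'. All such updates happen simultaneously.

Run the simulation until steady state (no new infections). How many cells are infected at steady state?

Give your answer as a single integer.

Step 0 (initial): 1 infected
Step 1: +4 new -> 5 infected
Step 2: +3 new -> 8 infected
Step 3: +3 new -> 11 infected
Step 4: +4 new -> 15 infected
Step 5: +5 new -> 20 infected
Step 6: +5 new -> 25 infected
Step 7: +3 new -> 28 infected
Step 8: +2 new -> 30 infected
Step 9: +0 new -> 30 infected

Answer: 30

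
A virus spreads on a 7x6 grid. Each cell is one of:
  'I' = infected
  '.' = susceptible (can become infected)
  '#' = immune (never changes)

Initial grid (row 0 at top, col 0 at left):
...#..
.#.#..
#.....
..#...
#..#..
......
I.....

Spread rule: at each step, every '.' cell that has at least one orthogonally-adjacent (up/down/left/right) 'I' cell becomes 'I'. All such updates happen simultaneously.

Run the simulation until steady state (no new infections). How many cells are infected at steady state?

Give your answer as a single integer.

Step 0 (initial): 1 infected
Step 1: +2 new -> 3 infected
Step 2: +2 new -> 5 infected
Step 3: +3 new -> 8 infected
Step 4: +4 new -> 12 infected
Step 5: +4 new -> 16 infected
Step 6: +3 new -> 19 infected
Step 7: +4 new -> 23 infected
Step 8: +4 new -> 27 infected
Step 9: +3 new -> 30 infected
Step 10: +3 new -> 33 infected
Step 11: +2 new -> 35 infected
Step 12: +0 new -> 35 infected

Answer: 35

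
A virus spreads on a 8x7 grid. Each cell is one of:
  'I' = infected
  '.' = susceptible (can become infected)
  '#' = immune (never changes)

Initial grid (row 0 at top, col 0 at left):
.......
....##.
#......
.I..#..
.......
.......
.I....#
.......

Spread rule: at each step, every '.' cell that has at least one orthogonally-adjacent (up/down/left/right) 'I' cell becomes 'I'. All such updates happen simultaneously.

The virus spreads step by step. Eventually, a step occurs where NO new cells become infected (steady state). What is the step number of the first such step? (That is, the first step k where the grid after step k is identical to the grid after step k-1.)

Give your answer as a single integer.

Step 0 (initial): 2 infected
Step 1: +8 new -> 10 infected
Step 2: +10 new -> 20 infected
Step 3: +8 new -> 28 infected
Step 4: +8 new -> 36 infected
Step 5: +5 new -> 41 infected
Step 6: +6 new -> 47 infected
Step 7: +3 new -> 50 infected
Step 8: +1 new -> 51 infected
Step 9: +0 new -> 51 infected

Answer: 9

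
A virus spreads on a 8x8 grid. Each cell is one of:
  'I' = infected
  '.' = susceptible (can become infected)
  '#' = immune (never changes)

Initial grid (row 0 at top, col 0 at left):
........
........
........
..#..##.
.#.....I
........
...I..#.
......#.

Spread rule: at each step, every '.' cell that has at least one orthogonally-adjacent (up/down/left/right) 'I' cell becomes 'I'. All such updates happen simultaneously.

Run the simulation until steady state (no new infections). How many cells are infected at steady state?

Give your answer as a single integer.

Answer: 58

Derivation:
Step 0 (initial): 2 infected
Step 1: +7 new -> 9 infected
Step 2: +11 new -> 20 infected
Step 3: +11 new -> 31 infected
Step 4: +7 new -> 38 infected
Step 5: +6 new -> 44 infected
Step 6: +6 new -> 50 infected
Step 7: +5 new -> 55 infected
Step 8: +2 new -> 57 infected
Step 9: +1 new -> 58 infected
Step 10: +0 new -> 58 infected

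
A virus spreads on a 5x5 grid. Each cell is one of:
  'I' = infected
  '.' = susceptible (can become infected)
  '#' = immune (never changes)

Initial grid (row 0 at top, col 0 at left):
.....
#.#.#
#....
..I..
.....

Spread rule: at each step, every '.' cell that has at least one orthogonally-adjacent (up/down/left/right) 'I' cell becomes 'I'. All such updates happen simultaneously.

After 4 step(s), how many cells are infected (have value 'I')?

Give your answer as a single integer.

Answer: 18

Derivation:
Step 0 (initial): 1 infected
Step 1: +4 new -> 5 infected
Step 2: +6 new -> 11 infected
Step 3: +5 new -> 16 infected
Step 4: +2 new -> 18 infected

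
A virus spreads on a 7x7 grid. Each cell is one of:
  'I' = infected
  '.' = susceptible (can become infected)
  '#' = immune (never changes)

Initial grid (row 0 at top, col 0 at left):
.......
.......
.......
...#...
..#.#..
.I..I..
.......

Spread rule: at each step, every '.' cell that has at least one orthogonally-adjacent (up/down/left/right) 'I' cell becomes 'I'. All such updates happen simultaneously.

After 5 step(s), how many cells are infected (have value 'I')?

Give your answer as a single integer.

Step 0 (initial): 2 infected
Step 1: +7 new -> 9 infected
Step 2: +9 new -> 18 infected
Step 3: +6 new -> 24 infected
Step 4: +6 new -> 30 infected
Step 5: +7 new -> 37 infected

Answer: 37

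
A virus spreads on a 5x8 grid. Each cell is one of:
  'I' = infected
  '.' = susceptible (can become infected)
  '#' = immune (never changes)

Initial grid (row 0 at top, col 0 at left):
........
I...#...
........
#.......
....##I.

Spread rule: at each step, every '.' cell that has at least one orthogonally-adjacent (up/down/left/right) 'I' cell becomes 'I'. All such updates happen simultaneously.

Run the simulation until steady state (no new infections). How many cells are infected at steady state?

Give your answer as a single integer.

Step 0 (initial): 2 infected
Step 1: +5 new -> 7 infected
Step 2: +6 new -> 13 infected
Step 3: +8 new -> 21 infected
Step 4: +9 new -> 30 infected
Step 5: +6 new -> 36 infected
Step 6: +0 new -> 36 infected

Answer: 36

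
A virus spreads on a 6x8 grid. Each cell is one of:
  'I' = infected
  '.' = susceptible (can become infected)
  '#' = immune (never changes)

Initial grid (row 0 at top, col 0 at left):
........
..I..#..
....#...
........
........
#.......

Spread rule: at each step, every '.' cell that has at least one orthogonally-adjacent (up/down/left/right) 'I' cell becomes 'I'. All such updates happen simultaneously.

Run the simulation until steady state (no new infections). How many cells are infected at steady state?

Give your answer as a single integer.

Step 0 (initial): 1 infected
Step 1: +4 new -> 5 infected
Step 2: +7 new -> 12 infected
Step 3: +6 new -> 18 infected
Step 4: +6 new -> 24 infected
Step 5: +6 new -> 30 infected
Step 6: +6 new -> 36 infected
Step 7: +5 new -> 41 infected
Step 8: +3 new -> 44 infected
Step 9: +1 new -> 45 infected
Step 10: +0 new -> 45 infected

Answer: 45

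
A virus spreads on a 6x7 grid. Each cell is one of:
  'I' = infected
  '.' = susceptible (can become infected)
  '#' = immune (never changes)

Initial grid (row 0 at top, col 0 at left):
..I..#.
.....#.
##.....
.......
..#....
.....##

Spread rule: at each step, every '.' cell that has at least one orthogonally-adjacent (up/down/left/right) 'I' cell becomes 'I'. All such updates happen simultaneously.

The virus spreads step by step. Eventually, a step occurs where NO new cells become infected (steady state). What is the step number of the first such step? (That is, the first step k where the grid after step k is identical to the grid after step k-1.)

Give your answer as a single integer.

Answer: 9

Derivation:
Step 0 (initial): 1 infected
Step 1: +3 new -> 4 infected
Step 2: +5 new -> 9 infected
Step 3: +4 new -> 13 infected
Step 4: +3 new -> 16 infected
Step 5: +5 new -> 21 infected
Step 6: +6 new -> 27 infected
Step 7: +6 new -> 33 infected
Step 8: +2 new -> 35 infected
Step 9: +0 new -> 35 infected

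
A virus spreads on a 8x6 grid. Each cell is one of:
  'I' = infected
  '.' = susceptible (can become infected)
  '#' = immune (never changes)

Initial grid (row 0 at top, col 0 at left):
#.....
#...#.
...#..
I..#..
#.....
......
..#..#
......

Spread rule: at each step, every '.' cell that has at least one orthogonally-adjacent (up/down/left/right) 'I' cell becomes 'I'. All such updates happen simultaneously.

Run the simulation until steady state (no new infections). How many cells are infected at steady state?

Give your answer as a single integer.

Step 0 (initial): 1 infected
Step 1: +2 new -> 3 infected
Step 2: +3 new -> 6 infected
Step 3: +4 new -> 10 infected
Step 4: +6 new -> 16 infected
Step 5: +6 new -> 22 infected
Step 6: +7 new -> 29 infected
Step 7: +6 new -> 35 infected
Step 8: +3 new -> 38 infected
Step 9: +2 new -> 40 infected
Step 10: +0 new -> 40 infected

Answer: 40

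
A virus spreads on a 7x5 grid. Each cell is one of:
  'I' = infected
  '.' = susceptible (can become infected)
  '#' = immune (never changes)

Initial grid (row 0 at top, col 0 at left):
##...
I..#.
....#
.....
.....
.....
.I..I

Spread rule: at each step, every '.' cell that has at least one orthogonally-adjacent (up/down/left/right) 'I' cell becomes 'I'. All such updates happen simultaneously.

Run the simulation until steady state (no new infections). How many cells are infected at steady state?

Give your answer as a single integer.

Step 0 (initial): 3 infected
Step 1: +7 new -> 10 infected
Step 2: +8 new -> 18 infected
Step 3: +7 new -> 25 infected
Step 4: +4 new -> 29 infected
Step 5: +1 new -> 30 infected
Step 6: +1 new -> 31 infected
Step 7: +0 new -> 31 infected

Answer: 31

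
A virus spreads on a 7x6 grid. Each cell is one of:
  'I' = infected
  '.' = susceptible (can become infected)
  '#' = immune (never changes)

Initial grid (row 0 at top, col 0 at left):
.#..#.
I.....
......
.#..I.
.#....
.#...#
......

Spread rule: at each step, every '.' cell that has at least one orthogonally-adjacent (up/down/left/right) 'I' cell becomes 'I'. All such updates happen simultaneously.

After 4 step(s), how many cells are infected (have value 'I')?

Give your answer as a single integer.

Step 0 (initial): 2 infected
Step 1: +7 new -> 9 infected
Step 2: +10 new -> 19 infected
Step 3: +8 new -> 27 infected
Step 4: +6 new -> 33 infected

Answer: 33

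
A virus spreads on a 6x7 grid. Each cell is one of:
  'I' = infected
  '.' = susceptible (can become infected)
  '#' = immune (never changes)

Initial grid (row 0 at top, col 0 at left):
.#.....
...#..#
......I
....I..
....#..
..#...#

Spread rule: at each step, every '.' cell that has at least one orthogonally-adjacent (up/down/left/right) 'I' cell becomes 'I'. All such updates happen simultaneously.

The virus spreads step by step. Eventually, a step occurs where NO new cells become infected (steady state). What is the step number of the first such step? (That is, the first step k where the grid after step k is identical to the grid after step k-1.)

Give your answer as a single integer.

Step 0 (initial): 2 infected
Step 1: +5 new -> 7 infected
Step 2: +7 new -> 14 infected
Step 3: +7 new -> 21 infected
Step 4: +7 new -> 28 infected
Step 5: +5 new -> 33 infected
Step 6: +2 new -> 35 infected
Step 7: +1 new -> 36 infected
Step 8: +0 new -> 36 infected

Answer: 8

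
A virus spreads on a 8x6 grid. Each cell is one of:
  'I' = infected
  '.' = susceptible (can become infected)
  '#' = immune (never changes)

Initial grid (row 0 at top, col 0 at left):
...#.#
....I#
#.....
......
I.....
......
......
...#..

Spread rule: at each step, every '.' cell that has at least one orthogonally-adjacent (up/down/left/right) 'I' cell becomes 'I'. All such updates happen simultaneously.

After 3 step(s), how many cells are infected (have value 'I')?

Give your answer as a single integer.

Answer: 28

Derivation:
Step 0 (initial): 2 infected
Step 1: +6 new -> 8 infected
Step 2: +8 new -> 16 infected
Step 3: +12 new -> 28 infected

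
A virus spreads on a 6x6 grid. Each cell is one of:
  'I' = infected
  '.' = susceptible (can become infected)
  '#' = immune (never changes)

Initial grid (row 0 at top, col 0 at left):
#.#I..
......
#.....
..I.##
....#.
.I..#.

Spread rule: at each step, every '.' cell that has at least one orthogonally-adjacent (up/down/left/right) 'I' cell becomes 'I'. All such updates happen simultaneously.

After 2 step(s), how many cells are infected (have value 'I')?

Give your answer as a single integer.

Answer: 21

Derivation:
Step 0 (initial): 3 infected
Step 1: +9 new -> 12 infected
Step 2: +9 new -> 21 infected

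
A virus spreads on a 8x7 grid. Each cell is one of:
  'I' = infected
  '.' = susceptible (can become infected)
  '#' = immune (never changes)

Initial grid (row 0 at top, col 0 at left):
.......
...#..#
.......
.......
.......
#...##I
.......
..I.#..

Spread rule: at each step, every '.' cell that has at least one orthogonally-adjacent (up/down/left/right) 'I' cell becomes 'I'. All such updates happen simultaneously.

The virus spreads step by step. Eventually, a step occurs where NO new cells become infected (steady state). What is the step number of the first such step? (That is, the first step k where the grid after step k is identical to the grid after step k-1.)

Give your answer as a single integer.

Answer: 10

Derivation:
Step 0 (initial): 2 infected
Step 1: +5 new -> 7 infected
Step 2: +8 new -> 15 infected
Step 3: +9 new -> 24 infected
Step 4: +5 new -> 29 infected
Step 5: +6 new -> 35 infected
Step 6: +6 new -> 41 infected
Step 7: +5 new -> 46 infected
Step 8: +3 new -> 49 infected
Step 9: +1 new -> 50 infected
Step 10: +0 new -> 50 infected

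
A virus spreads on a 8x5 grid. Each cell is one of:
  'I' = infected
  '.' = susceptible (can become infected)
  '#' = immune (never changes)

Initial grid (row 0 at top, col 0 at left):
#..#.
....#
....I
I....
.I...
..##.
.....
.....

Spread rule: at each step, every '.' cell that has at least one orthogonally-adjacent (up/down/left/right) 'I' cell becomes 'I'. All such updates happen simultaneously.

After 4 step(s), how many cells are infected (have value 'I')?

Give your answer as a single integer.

Step 0 (initial): 3 infected
Step 1: +7 new -> 10 infected
Step 2: +10 new -> 20 infected
Step 3: +6 new -> 26 infected
Step 4: +6 new -> 32 infected

Answer: 32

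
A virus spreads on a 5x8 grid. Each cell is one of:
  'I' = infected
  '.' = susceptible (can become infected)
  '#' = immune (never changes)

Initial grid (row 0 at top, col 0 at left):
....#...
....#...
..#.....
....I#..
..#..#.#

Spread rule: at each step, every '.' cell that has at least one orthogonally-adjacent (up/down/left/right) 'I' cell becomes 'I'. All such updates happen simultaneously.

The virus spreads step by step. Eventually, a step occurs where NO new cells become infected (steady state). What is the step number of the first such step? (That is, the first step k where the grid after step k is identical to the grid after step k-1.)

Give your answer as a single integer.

Step 0 (initial): 1 infected
Step 1: +3 new -> 4 infected
Step 2: +4 new -> 8 infected
Step 3: +4 new -> 12 infected
Step 4: +9 new -> 21 infected
Step 5: +8 new -> 29 infected
Step 6: +3 new -> 32 infected
Step 7: +1 new -> 33 infected
Step 8: +0 new -> 33 infected

Answer: 8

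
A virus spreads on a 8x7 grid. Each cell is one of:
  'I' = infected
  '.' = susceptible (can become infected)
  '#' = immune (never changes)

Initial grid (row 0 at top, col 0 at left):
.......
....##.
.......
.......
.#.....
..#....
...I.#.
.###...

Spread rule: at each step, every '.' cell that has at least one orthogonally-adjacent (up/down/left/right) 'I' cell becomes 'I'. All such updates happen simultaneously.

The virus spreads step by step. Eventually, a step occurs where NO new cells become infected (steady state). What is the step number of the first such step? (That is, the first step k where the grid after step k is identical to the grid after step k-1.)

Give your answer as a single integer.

Answer: 10

Derivation:
Step 0 (initial): 1 infected
Step 1: +3 new -> 4 infected
Step 2: +4 new -> 8 infected
Step 3: +7 new -> 15 infected
Step 4: +8 new -> 23 infected
Step 5: +8 new -> 31 infected
Step 6: +6 new -> 37 infected
Step 7: +5 new -> 42 infected
Step 8: +4 new -> 46 infected
Step 9: +2 new -> 48 infected
Step 10: +0 new -> 48 infected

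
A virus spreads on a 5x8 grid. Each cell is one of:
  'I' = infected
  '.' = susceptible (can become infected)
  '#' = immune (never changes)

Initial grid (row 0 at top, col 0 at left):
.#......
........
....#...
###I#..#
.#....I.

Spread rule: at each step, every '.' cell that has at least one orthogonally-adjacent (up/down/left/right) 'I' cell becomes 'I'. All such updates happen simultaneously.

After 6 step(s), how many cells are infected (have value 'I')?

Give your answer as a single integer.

Answer: 31

Derivation:
Step 0 (initial): 2 infected
Step 1: +5 new -> 7 infected
Step 2: +6 new -> 13 infected
Step 3: +7 new -> 20 infected
Step 4: +7 new -> 27 infected
Step 5: +3 new -> 30 infected
Step 6: +1 new -> 31 infected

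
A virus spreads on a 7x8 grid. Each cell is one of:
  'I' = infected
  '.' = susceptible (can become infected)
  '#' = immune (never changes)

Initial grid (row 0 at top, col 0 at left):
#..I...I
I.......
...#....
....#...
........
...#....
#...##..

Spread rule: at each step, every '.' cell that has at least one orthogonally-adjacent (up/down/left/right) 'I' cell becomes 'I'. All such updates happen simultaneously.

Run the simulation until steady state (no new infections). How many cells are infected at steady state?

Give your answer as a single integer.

Answer: 49

Derivation:
Step 0 (initial): 3 infected
Step 1: +7 new -> 10 infected
Step 2: +8 new -> 18 infected
Step 3: +7 new -> 25 infected
Step 4: +6 new -> 31 infected
Step 5: +6 new -> 37 infected
Step 6: +6 new -> 43 infected
Step 7: +4 new -> 47 infected
Step 8: +2 new -> 49 infected
Step 9: +0 new -> 49 infected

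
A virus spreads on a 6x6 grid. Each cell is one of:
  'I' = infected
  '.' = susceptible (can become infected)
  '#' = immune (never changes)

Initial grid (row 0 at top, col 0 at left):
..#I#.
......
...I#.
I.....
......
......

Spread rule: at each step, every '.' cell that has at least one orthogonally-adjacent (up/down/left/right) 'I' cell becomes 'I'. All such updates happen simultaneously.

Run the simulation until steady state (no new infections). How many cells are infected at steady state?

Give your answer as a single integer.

Step 0 (initial): 3 infected
Step 1: +6 new -> 9 infected
Step 2: +9 new -> 18 infected
Step 3: +8 new -> 26 infected
Step 4: +6 new -> 32 infected
Step 5: +1 new -> 33 infected
Step 6: +0 new -> 33 infected

Answer: 33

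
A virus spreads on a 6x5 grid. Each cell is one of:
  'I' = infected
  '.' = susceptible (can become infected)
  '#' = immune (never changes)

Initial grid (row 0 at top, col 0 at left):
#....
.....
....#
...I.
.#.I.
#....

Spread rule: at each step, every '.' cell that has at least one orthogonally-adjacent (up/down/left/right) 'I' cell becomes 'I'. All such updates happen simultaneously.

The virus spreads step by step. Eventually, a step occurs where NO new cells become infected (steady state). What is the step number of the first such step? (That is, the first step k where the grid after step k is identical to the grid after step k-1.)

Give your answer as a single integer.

Step 0 (initial): 2 infected
Step 1: +6 new -> 8 infected
Step 2: +5 new -> 13 infected
Step 3: +6 new -> 19 infected
Step 4: +5 new -> 24 infected
Step 5: +2 new -> 26 infected
Step 6: +0 new -> 26 infected

Answer: 6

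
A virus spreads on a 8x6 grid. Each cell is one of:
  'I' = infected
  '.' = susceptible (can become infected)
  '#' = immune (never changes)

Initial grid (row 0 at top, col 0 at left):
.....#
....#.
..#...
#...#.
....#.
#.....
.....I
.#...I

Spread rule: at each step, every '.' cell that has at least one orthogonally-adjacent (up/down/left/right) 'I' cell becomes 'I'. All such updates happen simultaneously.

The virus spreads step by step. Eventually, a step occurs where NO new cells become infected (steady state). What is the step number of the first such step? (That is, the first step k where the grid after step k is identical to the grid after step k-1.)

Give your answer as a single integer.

Answer: 12

Derivation:
Step 0 (initial): 2 infected
Step 1: +3 new -> 5 infected
Step 2: +4 new -> 9 infected
Step 3: +4 new -> 13 infected
Step 4: +4 new -> 17 infected
Step 5: +6 new -> 23 infected
Step 6: +4 new -> 27 infected
Step 7: +3 new -> 30 infected
Step 8: +3 new -> 33 infected
Step 9: +4 new -> 37 infected
Step 10: +2 new -> 39 infected
Step 11: +1 new -> 40 infected
Step 12: +0 new -> 40 infected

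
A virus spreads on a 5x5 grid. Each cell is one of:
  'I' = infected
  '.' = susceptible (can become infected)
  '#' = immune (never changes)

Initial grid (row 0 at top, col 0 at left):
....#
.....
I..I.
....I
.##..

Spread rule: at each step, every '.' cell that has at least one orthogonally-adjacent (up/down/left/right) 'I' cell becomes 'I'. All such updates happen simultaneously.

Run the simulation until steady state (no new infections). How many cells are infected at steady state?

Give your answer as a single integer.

Answer: 22

Derivation:
Step 0 (initial): 3 infected
Step 1: +8 new -> 11 infected
Step 2: +9 new -> 20 infected
Step 3: +2 new -> 22 infected
Step 4: +0 new -> 22 infected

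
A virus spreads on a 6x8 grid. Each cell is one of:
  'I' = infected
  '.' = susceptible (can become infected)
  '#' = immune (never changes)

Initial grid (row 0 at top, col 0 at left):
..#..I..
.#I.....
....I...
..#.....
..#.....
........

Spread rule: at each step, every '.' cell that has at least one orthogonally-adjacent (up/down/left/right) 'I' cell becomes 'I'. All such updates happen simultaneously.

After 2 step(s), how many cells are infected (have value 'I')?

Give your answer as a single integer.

Step 0 (initial): 3 infected
Step 1: +9 new -> 12 infected
Step 2: +8 new -> 20 infected

Answer: 20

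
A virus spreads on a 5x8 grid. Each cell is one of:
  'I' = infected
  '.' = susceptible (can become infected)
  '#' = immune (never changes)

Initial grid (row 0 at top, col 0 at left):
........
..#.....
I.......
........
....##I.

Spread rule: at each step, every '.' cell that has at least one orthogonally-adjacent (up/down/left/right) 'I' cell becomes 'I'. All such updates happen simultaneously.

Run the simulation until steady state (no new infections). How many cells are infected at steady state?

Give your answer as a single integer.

Step 0 (initial): 2 infected
Step 1: +5 new -> 7 infected
Step 2: +8 new -> 15 infected
Step 3: +8 new -> 23 infected
Step 4: +8 new -> 31 infected
Step 5: +5 new -> 36 infected
Step 6: +1 new -> 37 infected
Step 7: +0 new -> 37 infected

Answer: 37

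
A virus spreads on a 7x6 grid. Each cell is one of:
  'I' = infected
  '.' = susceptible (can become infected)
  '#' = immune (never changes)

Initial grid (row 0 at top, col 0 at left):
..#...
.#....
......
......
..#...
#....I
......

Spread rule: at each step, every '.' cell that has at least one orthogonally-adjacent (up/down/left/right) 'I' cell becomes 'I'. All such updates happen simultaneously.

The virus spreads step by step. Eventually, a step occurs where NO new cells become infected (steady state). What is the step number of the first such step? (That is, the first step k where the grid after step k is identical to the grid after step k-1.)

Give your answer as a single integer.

Step 0 (initial): 1 infected
Step 1: +3 new -> 4 infected
Step 2: +4 new -> 8 infected
Step 3: +5 new -> 13 infected
Step 4: +5 new -> 18 infected
Step 5: +6 new -> 24 infected
Step 6: +6 new -> 30 infected
Step 7: +4 new -> 34 infected
Step 8: +1 new -> 35 infected
Step 9: +1 new -> 36 infected
Step 10: +1 new -> 37 infected
Step 11: +1 new -> 38 infected
Step 12: +0 new -> 38 infected

Answer: 12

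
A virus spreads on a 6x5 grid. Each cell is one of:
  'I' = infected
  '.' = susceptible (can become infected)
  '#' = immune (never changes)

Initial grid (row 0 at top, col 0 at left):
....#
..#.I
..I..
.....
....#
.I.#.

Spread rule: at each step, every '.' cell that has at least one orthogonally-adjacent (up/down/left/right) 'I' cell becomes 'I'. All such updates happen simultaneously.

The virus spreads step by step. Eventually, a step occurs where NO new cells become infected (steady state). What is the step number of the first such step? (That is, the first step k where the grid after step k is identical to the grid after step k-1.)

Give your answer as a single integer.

Step 0 (initial): 3 infected
Step 1: +8 new -> 11 infected
Step 2: +8 new -> 19 infected
Step 3: +5 new -> 24 infected
Step 4: +1 new -> 25 infected
Step 5: +0 new -> 25 infected

Answer: 5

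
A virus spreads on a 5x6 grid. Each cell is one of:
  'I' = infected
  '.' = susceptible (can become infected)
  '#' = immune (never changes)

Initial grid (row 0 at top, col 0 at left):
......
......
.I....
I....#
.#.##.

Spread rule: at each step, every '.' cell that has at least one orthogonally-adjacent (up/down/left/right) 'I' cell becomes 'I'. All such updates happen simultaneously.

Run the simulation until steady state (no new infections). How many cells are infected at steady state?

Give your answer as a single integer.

Step 0 (initial): 2 infected
Step 1: +5 new -> 7 infected
Step 2: +5 new -> 12 infected
Step 3: +6 new -> 18 infected
Step 4: +4 new -> 22 infected
Step 5: +2 new -> 24 infected
Step 6: +1 new -> 25 infected
Step 7: +0 new -> 25 infected

Answer: 25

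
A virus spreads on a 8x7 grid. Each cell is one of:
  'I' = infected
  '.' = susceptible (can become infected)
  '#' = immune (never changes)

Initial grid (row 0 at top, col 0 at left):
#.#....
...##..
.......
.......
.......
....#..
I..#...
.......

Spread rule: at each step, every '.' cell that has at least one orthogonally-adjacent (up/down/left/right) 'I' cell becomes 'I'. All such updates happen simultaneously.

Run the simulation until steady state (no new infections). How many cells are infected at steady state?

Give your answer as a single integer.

Step 0 (initial): 1 infected
Step 1: +3 new -> 4 infected
Step 2: +4 new -> 8 infected
Step 3: +4 new -> 12 infected
Step 4: +5 new -> 17 infected
Step 5: +5 new -> 22 infected
Step 6: +6 new -> 28 infected
Step 7: +7 new -> 35 infected
Step 8: +5 new -> 40 infected
Step 9: +3 new -> 43 infected
Step 10: +2 new -> 45 infected
Step 11: +2 new -> 47 infected
Step 12: +2 new -> 49 infected
Step 13: +1 new -> 50 infected
Step 14: +0 new -> 50 infected

Answer: 50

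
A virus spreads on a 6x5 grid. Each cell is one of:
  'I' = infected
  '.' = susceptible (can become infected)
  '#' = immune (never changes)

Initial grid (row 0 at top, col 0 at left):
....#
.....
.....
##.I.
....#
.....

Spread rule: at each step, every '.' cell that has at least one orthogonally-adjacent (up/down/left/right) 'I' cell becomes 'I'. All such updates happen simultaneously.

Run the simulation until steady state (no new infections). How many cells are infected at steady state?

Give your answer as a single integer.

Answer: 26

Derivation:
Step 0 (initial): 1 infected
Step 1: +4 new -> 5 infected
Step 2: +5 new -> 10 infected
Step 3: +7 new -> 17 infected
Step 4: +5 new -> 22 infected
Step 5: +3 new -> 25 infected
Step 6: +1 new -> 26 infected
Step 7: +0 new -> 26 infected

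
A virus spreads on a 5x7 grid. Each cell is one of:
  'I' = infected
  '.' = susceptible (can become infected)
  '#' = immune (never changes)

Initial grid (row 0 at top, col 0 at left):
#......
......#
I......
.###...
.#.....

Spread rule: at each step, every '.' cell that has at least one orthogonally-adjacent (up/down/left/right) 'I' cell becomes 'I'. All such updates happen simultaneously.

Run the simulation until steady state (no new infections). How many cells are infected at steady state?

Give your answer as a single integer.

Answer: 29

Derivation:
Step 0 (initial): 1 infected
Step 1: +3 new -> 4 infected
Step 2: +3 new -> 7 infected
Step 3: +3 new -> 10 infected
Step 4: +3 new -> 13 infected
Step 5: +4 new -> 17 infected
Step 6: +5 new -> 22 infected
Step 7: +4 new -> 26 infected
Step 8: +3 new -> 29 infected
Step 9: +0 new -> 29 infected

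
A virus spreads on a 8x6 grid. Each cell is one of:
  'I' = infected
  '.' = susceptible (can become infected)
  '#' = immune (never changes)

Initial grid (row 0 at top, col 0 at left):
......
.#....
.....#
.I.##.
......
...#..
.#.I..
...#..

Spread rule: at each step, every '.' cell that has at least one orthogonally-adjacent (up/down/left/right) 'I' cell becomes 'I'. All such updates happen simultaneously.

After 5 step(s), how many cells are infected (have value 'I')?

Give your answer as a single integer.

Step 0 (initial): 2 infected
Step 1: +6 new -> 8 infected
Step 2: +10 new -> 18 infected
Step 3: +9 new -> 27 infected
Step 4: +7 new -> 34 infected
Step 5: +4 new -> 38 infected

Answer: 38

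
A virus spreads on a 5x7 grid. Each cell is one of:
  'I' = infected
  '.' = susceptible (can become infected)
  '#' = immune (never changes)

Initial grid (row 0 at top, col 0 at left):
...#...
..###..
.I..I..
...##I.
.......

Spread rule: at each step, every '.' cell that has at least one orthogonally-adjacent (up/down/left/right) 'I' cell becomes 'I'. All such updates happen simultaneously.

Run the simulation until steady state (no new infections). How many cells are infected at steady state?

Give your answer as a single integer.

Answer: 29

Derivation:
Step 0 (initial): 3 infected
Step 1: +8 new -> 11 infected
Step 2: +9 new -> 20 infected
Step 3: +7 new -> 27 infected
Step 4: +2 new -> 29 infected
Step 5: +0 new -> 29 infected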